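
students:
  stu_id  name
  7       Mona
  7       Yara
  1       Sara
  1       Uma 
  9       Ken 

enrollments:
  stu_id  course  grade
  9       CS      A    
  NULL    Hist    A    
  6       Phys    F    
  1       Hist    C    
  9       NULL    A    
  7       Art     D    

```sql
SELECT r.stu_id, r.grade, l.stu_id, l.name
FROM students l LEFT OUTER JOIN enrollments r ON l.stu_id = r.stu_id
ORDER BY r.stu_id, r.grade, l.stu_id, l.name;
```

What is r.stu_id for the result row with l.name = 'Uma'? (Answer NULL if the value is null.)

LEFT JOIN keeps every row from `students`; unmatched rows get NULL for `enrollments`'s columns.
Matching on l.stu_id = r.stu_id. A NULL in a compared column never satisfies the condition.
Matched pairs: 6; unmatched l rows kept: 0.

1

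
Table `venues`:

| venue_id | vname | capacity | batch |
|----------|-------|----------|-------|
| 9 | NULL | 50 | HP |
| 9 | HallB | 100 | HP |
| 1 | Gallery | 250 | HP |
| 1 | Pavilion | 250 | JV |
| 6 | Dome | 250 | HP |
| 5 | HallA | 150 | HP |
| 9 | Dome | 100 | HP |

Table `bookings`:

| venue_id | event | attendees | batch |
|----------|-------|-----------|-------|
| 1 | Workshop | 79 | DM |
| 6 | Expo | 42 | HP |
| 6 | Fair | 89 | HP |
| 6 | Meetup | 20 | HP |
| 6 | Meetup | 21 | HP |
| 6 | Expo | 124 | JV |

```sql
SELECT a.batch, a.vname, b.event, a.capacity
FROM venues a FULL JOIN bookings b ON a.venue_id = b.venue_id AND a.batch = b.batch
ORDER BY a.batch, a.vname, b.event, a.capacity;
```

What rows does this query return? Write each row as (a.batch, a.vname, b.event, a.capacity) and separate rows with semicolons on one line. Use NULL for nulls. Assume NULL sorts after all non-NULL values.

(HP, Dome, Expo, 250); (HP, Dome, Fair, 250); (HP, Dome, Meetup, 250); (HP, Dome, Meetup, 250); (HP, Dome, NULL, 100); (HP, Gallery, NULL, 250); (HP, HallA, NULL, 150); (HP, HallB, NULL, 100); (HP, NULL, NULL, 50); (JV, Pavilion, NULL, 250); (NULL, NULL, Expo, NULL); (NULL, NULL, Workshop, NULL)

FULL OUTER JOIN keeps every row from both sides; unmatched rows get NULL for the other side's columns.
Matching on a.venue_id = b.venue_id AND a.batch = b.batch.
- a[0] venue_id=9, batch=HP → no match; kept with NULLs on the b side.
- a[1] venue_id=9, batch=HP → no match; kept with NULLs on the b side.
- a[2] venue_id=1, batch=HP → no match; kept with NULLs on the b side.
- a[3] venue_id=1, batch=JV → no match; kept with NULLs on the b side.
- a[4] venue_id=6, batch=HP → 4 match(es) in b → 4 row(s).
- a[5] venue_id=5, batch=HP → no match; kept with NULLs on the b side.
- a[6] venue_id=9, batch=HP → no match; kept with NULLs on the b side.
- 2 row(s) from b found no a partner → padded with NULL.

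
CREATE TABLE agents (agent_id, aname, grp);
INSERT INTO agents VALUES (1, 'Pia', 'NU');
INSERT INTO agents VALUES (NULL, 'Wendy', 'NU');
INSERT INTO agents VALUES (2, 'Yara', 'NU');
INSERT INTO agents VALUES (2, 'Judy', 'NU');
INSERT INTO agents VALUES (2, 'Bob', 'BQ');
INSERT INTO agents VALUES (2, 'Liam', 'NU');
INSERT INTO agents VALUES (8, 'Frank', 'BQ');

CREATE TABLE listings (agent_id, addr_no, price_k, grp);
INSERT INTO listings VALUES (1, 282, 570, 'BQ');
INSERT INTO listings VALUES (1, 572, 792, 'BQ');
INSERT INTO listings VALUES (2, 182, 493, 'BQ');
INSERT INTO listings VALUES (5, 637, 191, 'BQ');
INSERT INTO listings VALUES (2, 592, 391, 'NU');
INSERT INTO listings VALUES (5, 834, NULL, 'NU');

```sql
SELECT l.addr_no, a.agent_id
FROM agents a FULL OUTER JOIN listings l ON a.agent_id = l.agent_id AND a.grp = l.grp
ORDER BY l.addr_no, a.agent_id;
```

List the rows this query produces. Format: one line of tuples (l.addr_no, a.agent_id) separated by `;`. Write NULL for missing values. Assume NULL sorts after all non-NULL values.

FULL OUTER JOIN keeps every row from both sides; unmatched rows get NULL for the other side's columns.
Matching on a.agent_id = l.agent_id AND a.grp = l.grp. A NULL in a compared column never satisfies the condition.
Matched pairs: 4; unmatched a rows kept: 3; unmatched l rows kept: 4.

(182, 2); (282, NULL); (572, NULL); (592, 2); (592, 2); (592, 2); (637, NULL); (834, NULL); (NULL, 1); (NULL, 8); (NULL, NULL)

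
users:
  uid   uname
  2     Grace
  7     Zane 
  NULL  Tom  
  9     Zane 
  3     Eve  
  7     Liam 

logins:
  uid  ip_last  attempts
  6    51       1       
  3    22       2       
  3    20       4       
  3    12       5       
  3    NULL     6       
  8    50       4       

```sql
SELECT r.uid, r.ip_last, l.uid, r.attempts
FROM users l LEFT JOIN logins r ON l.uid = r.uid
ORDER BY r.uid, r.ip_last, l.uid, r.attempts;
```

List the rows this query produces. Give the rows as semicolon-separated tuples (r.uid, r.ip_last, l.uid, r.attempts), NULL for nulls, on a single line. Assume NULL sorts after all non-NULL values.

LEFT JOIN keeps every row from `users`; unmatched rows get NULL for `logins`'s columns.
Matching on l.uid = r.uid. A NULL in a compared column never satisfies the condition.
Matched pairs: 4; unmatched l rows kept: 5.

(3, 12, 3, 5); (3, 20, 3, 4); (3, 22, 3, 2); (3, NULL, 3, 6); (NULL, NULL, 2, NULL); (NULL, NULL, 7, NULL); (NULL, NULL, 7, NULL); (NULL, NULL, 9, NULL); (NULL, NULL, NULL, NULL)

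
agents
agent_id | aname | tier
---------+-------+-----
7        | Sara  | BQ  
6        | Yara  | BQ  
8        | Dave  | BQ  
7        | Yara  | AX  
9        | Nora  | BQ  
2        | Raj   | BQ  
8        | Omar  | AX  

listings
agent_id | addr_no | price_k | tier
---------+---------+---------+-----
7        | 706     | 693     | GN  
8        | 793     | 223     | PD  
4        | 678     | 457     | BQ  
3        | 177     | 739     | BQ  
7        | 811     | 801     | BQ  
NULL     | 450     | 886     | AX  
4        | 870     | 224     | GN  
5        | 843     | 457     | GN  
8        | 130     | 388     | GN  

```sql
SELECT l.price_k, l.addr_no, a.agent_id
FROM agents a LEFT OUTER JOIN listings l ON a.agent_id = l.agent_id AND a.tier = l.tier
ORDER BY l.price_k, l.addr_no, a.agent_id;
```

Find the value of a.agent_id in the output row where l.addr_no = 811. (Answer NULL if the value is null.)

7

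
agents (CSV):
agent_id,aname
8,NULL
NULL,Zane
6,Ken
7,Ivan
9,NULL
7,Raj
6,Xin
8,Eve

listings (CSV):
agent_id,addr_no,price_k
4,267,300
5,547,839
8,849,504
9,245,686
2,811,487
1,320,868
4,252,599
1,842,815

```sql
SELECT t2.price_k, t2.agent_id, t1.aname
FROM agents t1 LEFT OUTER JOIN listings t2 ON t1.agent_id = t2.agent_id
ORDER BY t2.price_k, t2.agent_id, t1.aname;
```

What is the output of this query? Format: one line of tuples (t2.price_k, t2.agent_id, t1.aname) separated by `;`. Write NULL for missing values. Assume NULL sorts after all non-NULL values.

(504, 8, Eve); (504, 8, NULL); (686, 9, NULL); (NULL, NULL, Ivan); (NULL, NULL, Ken); (NULL, NULL, Raj); (NULL, NULL, Xin); (NULL, NULL, Zane)

LEFT JOIN keeps every row from `agents`; unmatched rows get NULL for `listings`'s columns.
Matching on t1.agent_id = t2.agent_id. A NULL in a compared column never satisfies the condition.
- t1 row (agent_id=8): matches 1 t2 row(s) → 1 output row(s).
- t1 row (agent_id=NULL): no match → kept, t2 columns NULL.
- t1 row (agent_id=6): no match → kept, t2 columns NULL.
- t1 row (agent_id=7): no match → kept, t2 columns NULL.
- t1 row (agent_id=9): matches 1 t2 row(s) → 1 output row(s).
- t1 row (agent_id=7): no match → kept, t2 columns NULL.
- t1 row (agent_id=6): no match → kept, t2 columns NULL.
- t1 row (agent_id=8): matches 1 t2 row(s) → 1 output row(s).
After projecting and ordering:
t2.price_k | t2.agent_id | t1.aname
504 | 8 | Eve
504 | 8 | NULL
686 | 9 | NULL
NULL | NULL | Ivan
NULL | NULL | Ken
NULL | NULL | Raj
NULL | NULL | Xin
NULL | NULL | Zane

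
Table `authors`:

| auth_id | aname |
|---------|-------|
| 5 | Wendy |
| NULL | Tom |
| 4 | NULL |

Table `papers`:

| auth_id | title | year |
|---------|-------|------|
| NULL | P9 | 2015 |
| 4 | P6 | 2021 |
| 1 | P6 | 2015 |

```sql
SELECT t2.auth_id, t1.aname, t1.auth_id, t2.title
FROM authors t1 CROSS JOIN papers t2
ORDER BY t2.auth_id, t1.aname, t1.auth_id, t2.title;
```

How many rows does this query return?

9

CROSS JOIN pairs every row of `authors` with every row of `papers`: 3 × 3 = 9 rows.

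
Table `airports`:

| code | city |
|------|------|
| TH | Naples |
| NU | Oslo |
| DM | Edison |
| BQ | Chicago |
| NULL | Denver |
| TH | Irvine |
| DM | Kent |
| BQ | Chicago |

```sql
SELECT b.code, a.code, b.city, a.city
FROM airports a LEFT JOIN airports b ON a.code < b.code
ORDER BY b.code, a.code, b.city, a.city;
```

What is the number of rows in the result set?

LEFT JOIN keeps every row from `airports a`; unmatched rows get NULL for `airports b`'s columns.
Matching on a.code < b.code. A NULL in a compared column never satisfies the condition.
- a[0] code=TH → no match; kept with NULLs on the b side.
- a[1] code=NU → 2 match(es) in b → 2 row(s).
- a[2] code=DM → 3 match(es) in b → 3 row(s).
- a[3] code=BQ → 5 match(es) in b → 5 row(s).
- a[4] code=NULL → no match; kept with NULLs on the b side.
- a[5] code=TH → no match; kept with NULLs on the b side.
- a[6] code=DM → 3 match(es) in b → 3 row(s).
- a[7] code=BQ → 5 match(es) in b → 5 row(s).
Total: 18 matched + 3 padded = 21 rows.

21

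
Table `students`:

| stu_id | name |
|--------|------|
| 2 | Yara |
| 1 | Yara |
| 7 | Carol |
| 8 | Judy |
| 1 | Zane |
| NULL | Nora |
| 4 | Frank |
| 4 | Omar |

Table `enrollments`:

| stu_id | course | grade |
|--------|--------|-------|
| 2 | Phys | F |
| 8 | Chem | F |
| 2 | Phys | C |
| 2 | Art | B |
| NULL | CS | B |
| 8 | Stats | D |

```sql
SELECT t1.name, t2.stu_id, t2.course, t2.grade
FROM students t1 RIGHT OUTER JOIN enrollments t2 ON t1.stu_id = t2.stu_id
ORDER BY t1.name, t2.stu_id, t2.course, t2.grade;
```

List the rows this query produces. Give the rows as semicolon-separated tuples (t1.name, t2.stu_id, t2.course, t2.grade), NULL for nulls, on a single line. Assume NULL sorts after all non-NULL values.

RIGHT JOIN keeps every row from `enrollments`; unmatched rows get NULL for `students`'s columns.
Matching on t1.stu_id = t2.stu_id. A NULL in a compared column never satisfies the condition.
- t1 row (stu_id=2): matches 3 t2 row(s) → 3 output row(s).
- t1 row (stu_id=1): no match.
- t1 row (stu_id=7): no match.
- t1 row (stu_id=8): matches 2 t2 row(s) → 2 output row(s).
- t1 row (stu_id=1): no match.
- t1 row (stu_id=NULL): no match.
- t1 row (stu_id=4): no match.
- t1 row (stu_id=4): no match.
- 1 t2 row(s) had no t1 match → kept, t1 columns NULL.
After projecting and ordering:
t1.name | t2.stu_id | t2.course | t2.grade
Judy | 8 | Chem | F
Judy | 8 | Stats | D
Yara | 2 | Art | B
Yara | 2 | Phys | C
Yara | 2 | Phys | F
NULL | NULL | CS | B

(Judy, 8, Chem, F); (Judy, 8, Stats, D); (Yara, 2, Art, B); (Yara, 2, Phys, C); (Yara, 2, Phys, F); (NULL, NULL, CS, B)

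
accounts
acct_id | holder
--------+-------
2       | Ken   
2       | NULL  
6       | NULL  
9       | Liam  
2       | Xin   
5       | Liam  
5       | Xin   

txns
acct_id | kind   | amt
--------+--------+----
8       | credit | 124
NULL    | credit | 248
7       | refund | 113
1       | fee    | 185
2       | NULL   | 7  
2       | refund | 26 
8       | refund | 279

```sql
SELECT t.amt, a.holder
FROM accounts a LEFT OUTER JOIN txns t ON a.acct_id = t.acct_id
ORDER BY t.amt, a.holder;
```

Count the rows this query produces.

10

LEFT JOIN keeps every row from `accounts`; unmatched rows get NULL for `txns`'s columns.
Matching on a.acct_id = t.acct_id. A NULL in a compared column never satisfies the condition.
- a row (acct_id=2): matches 2 t row(s) → 2 output row(s).
- a row (acct_id=2): matches 2 t row(s) → 2 output row(s).
- a row (acct_id=6): no match → kept, t columns NULL.
- a row (acct_id=9): no match → kept, t columns NULL.
- a row (acct_id=2): matches 2 t row(s) → 2 output row(s).
- a row (acct_id=5): no match → kept, t columns NULL.
- a row (acct_id=5): no match → kept, t columns NULL.
Total: 6 matched + 4 padded = 10 rows.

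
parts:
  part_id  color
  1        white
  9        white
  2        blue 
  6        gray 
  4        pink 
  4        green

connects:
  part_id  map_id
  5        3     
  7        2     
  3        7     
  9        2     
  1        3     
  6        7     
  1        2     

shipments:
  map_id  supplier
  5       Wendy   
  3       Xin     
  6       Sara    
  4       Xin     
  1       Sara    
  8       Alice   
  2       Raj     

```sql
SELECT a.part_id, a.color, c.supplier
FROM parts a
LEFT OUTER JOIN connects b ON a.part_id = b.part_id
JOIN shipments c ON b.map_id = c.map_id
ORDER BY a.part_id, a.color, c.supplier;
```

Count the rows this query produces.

Step 1 — a LEFT JOIN b on part_id → 7 row(s).
Then INNER JOIN `shipments c` on map_id: keep only rows whose b.map_id appears in c.
Result: 3 row(s).

3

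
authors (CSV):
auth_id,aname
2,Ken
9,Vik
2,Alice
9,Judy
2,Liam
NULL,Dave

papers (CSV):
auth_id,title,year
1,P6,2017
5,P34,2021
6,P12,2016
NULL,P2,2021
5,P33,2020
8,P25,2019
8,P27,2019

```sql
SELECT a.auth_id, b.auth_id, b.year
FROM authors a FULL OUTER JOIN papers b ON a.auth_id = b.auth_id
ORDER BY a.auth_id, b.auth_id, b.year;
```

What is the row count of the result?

FULL OUTER JOIN keeps every row from both sides; unmatched rows get NULL for the other side's columns.
Matching on a.auth_id = b.auth_id. A NULL in a compared column never satisfies the condition.
Matched pairs: 0; unmatched a rows kept: 6; unmatched b rows kept: 7.
Total: 0 matched + 13 padded = 13 rows.

13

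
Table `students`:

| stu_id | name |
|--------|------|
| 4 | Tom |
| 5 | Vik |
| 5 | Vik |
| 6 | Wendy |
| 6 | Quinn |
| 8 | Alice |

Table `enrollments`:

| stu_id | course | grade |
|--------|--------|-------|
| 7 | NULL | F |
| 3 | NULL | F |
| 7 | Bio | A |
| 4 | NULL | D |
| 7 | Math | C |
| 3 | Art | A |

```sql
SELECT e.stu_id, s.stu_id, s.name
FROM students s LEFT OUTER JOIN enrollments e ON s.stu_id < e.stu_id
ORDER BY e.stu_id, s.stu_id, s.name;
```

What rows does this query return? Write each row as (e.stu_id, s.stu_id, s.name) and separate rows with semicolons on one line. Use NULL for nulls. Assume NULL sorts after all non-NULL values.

LEFT JOIN keeps every row from `students`; unmatched rows get NULL for `enrollments`'s columns.
Matching on s.stu_id < e.stu_id.
- stu_id=4: 3 matching e row(s), so 3 row(s) emitted.
- stu_id=5: 3 matching e row(s), so 3 row(s) emitted.
- stu_id=5: 3 matching e row(s), so 3 row(s) emitted.
- stu_id=6: 3 matching e row(s), so 3 row(s) emitted.
- stu_id=6: 3 matching e row(s), so 3 row(s) emitted.
- stu_id=8: no e row matches, row kept with e columns NULL.

(7, 4, Tom); (7, 4, Tom); (7, 4, Tom); (7, 5, Vik); (7, 5, Vik); (7, 5, Vik); (7, 5, Vik); (7, 5, Vik); (7, 5, Vik); (7, 6, Quinn); (7, 6, Quinn); (7, 6, Quinn); (7, 6, Wendy); (7, 6, Wendy); (7, 6, Wendy); (NULL, 8, Alice)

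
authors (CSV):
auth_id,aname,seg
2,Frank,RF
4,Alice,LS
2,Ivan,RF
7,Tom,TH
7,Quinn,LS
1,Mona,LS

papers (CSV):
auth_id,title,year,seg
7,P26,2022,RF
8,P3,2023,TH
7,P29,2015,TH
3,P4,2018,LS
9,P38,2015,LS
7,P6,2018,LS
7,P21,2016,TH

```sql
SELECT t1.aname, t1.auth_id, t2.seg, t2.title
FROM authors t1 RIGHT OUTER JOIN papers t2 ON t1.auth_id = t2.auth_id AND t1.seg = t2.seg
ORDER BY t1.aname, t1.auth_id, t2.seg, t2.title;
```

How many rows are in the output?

RIGHT JOIN keeps every row from `papers`; unmatched rows get NULL for `authors`'s columns.
Matching on t1.auth_id = t2.auth_id AND t1.seg = t2.seg.
Matched pairs: 3; unmatched t2 rows kept: 4.
Total: 3 matched + 4 padded = 7 rows.

7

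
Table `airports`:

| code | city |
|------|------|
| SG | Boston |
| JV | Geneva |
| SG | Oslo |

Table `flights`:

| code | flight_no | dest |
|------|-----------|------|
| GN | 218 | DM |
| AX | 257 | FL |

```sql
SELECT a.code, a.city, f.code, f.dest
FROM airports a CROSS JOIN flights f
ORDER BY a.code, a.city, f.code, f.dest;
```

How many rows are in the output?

6

CROSS JOIN pairs every row of `airports` with every row of `flights`: 3 × 2 = 6 rows.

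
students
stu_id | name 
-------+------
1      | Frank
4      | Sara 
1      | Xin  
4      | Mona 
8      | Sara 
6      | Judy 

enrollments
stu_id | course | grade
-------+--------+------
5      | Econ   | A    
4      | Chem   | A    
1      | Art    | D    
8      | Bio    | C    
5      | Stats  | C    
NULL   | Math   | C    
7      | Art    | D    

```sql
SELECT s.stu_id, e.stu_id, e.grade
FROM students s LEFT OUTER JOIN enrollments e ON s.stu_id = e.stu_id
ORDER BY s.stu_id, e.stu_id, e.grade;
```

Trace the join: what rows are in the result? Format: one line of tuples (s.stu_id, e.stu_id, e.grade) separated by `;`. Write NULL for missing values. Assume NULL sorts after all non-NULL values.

(1, 1, D); (1, 1, D); (4, 4, A); (4, 4, A); (6, NULL, NULL); (8, 8, C)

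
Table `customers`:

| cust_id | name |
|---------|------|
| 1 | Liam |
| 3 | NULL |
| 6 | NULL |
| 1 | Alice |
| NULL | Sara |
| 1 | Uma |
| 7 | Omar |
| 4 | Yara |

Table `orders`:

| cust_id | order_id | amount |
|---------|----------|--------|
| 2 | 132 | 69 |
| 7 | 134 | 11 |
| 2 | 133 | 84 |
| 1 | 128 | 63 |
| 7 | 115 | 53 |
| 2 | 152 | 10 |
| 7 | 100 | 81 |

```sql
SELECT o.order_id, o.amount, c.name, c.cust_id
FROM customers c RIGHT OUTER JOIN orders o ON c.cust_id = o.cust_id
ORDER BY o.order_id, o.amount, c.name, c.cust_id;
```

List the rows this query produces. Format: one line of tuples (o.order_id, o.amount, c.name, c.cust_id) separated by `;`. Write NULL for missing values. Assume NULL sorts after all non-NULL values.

RIGHT JOIN keeps every row from `orders`; unmatched rows get NULL for `customers`'s columns.
Matching on c.cust_id = o.cust_id. A NULL in a compared column never satisfies the condition.
Matched pairs: 6; unmatched o rows kept: 3.

(100, 81, Omar, 7); (115, 53, Omar, 7); (128, 63, Alice, 1); (128, 63, Liam, 1); (128, 63, Uma, 1); (132, 69, NULL, NULL); (133, 84, NULL, NULL); (134, 11, Omar, 7); (152, 10, NULL, NULL)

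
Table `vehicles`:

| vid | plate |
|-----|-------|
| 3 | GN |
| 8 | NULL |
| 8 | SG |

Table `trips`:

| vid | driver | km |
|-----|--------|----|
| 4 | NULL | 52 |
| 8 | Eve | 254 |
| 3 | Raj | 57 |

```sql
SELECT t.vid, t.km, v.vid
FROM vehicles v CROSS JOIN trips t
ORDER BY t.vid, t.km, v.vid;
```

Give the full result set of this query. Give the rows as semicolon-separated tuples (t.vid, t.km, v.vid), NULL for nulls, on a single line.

(3, 57, 3); (3, 57, 8); (3, 57, 8); (4, 52, 3); (4, 52, 8); (4, 52, 8); (8, 254, 3); (8, 254, 8); (8, 254, 8)

CROSS JOIN pairs every row of `vehicles` with every row of `trips`: 3 × 3 = 9 rows.
After projecting and ordering:
t.vid | t.km | v.vid
3 | 57 | 3
3 | 57 | 8
3 | 57 | 8
4 | 52 | 3
4 | 52 | 8
4 | 52 | 8
8 | 254 | 3
8 | 254 | 8
8 | 254 | 8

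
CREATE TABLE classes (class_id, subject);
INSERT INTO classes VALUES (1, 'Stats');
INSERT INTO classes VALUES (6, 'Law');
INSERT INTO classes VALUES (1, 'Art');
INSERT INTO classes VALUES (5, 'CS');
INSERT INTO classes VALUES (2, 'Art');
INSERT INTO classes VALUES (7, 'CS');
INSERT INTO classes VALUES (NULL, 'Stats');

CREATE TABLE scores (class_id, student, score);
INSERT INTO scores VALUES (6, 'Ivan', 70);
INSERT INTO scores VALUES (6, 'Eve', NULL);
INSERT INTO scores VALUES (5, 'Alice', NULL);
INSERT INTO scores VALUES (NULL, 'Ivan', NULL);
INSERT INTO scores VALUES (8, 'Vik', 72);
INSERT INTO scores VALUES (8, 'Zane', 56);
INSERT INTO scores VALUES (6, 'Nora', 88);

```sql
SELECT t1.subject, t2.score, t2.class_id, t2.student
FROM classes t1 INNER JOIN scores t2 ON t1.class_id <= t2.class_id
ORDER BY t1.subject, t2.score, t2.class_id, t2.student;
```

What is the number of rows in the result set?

31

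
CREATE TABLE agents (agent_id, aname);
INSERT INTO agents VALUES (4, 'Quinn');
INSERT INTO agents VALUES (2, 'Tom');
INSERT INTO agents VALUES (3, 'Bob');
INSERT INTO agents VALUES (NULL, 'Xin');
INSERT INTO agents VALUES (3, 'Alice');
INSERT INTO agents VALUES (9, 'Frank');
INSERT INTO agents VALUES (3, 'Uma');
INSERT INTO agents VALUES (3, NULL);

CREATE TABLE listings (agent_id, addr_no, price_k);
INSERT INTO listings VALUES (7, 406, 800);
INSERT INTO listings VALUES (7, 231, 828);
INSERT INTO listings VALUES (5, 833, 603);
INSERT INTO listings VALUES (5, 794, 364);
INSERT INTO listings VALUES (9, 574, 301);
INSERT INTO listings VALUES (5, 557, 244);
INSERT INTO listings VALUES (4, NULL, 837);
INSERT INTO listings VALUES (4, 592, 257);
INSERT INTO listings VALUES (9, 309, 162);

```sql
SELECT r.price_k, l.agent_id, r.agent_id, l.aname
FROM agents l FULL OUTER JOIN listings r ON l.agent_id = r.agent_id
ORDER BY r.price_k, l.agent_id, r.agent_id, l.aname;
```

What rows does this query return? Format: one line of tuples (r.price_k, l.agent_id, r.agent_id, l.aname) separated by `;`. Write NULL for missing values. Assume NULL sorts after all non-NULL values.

FULL OUTER JOIN keeps every row from both sides; unmatched rows get NULL for the other side's columns.
Matching on l.agent_id = r.agent_id. A NULL in a compared column never satisfies the condition.
Matched pairs: 4; unmatched l rows kept: 6; unmatched r rows kept: 5.

(162, 9, 9, Frank); (244, NULL, 5, NULL); (257, 4, 4, Quinn); (301, 9, 9, Frank); (364, NULL, 5, NULL); (603, NULL, 5, NULL); (800, NULL, 7, NULL); (828, NULL, 7, NULL); (837, 4, 4, Quinn); (NULL, 2, NULL, Tom); (NULL, 3, NULL, Alice); (NULL, 3, NULL, Bob); (NULL, 3, NULL, Uma); (NULL, 3, NULL, NULL); (NULL, NULL, NULL, Xin)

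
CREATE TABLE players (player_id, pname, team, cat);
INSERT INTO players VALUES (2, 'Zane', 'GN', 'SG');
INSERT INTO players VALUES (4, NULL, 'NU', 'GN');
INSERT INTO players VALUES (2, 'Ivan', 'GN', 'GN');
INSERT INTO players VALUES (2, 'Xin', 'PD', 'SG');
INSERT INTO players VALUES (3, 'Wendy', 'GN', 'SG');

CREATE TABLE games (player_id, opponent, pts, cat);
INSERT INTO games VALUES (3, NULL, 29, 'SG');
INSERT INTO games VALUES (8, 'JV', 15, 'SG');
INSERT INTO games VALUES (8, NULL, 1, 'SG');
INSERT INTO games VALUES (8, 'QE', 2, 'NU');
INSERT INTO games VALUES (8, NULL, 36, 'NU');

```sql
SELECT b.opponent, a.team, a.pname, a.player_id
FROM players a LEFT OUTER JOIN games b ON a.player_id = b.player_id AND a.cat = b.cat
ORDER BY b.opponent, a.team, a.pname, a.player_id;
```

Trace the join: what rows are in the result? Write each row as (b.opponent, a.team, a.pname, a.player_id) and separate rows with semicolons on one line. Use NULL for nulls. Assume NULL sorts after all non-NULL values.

(NULL, GN, Ivan, 2); (NULL, GN, Wendy, 3); (NULL, GN, Zane, 2); (NULL, NU, NULL, 4); (NULL, PD, Xin, 2)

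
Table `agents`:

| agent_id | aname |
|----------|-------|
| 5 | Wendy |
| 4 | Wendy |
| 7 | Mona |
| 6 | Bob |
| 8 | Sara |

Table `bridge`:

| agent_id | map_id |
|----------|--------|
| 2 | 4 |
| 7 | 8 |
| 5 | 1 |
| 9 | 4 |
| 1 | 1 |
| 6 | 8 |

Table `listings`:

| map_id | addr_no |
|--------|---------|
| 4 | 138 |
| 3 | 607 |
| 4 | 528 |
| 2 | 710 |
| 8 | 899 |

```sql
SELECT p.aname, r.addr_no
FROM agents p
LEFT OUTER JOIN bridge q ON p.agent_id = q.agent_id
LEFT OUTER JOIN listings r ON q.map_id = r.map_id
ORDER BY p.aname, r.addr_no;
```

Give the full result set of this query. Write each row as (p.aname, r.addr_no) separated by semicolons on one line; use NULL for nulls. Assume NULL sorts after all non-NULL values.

Evaluate left to right. First `agents p LEFT JOIN bridge q` on agent_id: 5 row(s).
Then LEFT JOIN `listings r` on map_id: each of those 5 rows is kept; rows whose q.map_id has no match in r get NULL for r's columns.

(Bob, 899); (Mona, 899); (Sara, NULL); (Wendy, NULL); (Wendy, NULL)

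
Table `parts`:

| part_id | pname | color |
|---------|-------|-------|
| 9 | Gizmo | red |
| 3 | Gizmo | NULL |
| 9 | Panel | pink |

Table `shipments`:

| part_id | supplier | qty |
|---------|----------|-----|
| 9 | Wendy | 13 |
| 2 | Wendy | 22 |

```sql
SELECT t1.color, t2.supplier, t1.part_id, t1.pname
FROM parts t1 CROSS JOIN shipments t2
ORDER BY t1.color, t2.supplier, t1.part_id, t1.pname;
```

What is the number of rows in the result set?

CROSS JOIN pairs every row of `parts` with every row of `shipments`: 3 × 2 = 6 rows.

6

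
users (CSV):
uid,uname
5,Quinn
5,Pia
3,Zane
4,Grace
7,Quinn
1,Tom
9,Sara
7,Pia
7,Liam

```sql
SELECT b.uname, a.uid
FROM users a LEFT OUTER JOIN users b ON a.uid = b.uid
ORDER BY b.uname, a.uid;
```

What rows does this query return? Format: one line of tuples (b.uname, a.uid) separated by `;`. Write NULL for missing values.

(Grace, 4); (Liam, 7); (Liam, 7); (Liam, 7); (Pia, 5); (Pia, 5); (Pia, 7); (Pia, 7); (Pia, 7); (Quinn, 5); (Quinn, 5); (Quinn, 7); (Quinn, 7); (Quinn, 7); (Sara, 9); (Tom, 1); (Zane, 3)

LEFT JOIN keeps every row from `users a`; unmatched rows get NULL for `users b`'s columns.
Matching on a.uid = b.uid.
- a row (uid=5): matches 2 b row(s) → 2 output row(s).
- a row (uid=5): matches 2 b row(s) → 2 output row(s).
- a row (uid=3): matches 1 b row(s) → 1 output row(s).
- a row (uid=4): matches 1 b row(s) → 1 output row(s).
- a row (uid=7): matches 3 b row(s) → 3 output row(s).
- a row (uid=1): matches 1 b row(s) → 1 output row(s).
- a row (uid=9): matches 1 b row(s) → 1 output row(s).
- a row (uid=7): matches 3 b row(s) → 3 output row(s).
- a row (uid=7): matches 3 b row(s) → 3 output row(s).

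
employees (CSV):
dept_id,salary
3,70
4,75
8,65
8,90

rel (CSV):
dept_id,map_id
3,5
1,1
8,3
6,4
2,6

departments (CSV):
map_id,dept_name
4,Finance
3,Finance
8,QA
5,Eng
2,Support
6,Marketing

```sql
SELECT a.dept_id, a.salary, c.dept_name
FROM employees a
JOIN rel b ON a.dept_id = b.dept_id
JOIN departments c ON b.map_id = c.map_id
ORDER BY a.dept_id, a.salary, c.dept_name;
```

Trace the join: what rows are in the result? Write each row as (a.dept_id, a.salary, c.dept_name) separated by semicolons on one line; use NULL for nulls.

(3, 70, Eng); (8, 65, Finance); (8, 90, Finance)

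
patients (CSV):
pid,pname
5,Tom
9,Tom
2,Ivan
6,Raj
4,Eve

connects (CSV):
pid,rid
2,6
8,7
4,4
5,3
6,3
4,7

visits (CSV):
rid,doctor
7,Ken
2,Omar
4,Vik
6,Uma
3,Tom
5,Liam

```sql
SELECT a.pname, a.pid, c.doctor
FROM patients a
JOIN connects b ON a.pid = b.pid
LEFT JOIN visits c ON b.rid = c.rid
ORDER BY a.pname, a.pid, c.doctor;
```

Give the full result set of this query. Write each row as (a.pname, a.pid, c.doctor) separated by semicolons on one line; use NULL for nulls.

(Eve, 4, Ken); (Eve, 4, Vik); (Ivan, 2, Uma); (Raj, 6, Tom); (Tom, 5, Tom)

Step 1 — a INNER JOIN b on pid → 5 row(s).
Then LEFT JOIN `visits c` on rid: each of those 5 rows is kept; rows whose b.rid has no match in c get NULL for c's columns.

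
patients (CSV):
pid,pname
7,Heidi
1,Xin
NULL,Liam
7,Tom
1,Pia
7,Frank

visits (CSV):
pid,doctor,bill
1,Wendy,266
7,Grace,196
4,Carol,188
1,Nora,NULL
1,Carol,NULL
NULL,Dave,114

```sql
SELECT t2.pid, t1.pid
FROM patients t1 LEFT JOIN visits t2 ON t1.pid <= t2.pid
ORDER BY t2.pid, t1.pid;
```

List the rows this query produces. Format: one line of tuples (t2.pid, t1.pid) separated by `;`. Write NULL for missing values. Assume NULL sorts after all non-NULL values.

(1, 1); (1, 1); (1, 1); (1, 1); (1, 1); (1, 1); (4, 1); (4, 1); (7, 1); (7, 1); (7, 7); (7, 7); (7, 7); (NULL, NULL)

LEFT JOIN keeps every row from `patients`; unmatched rows get NULL for `visits`'s columns.
Matching on t1.pid <= t2.pid. A NULL in a compared column never satisfies the condition.
Matched pairs: 13; unmatched t1 rows kept: 1.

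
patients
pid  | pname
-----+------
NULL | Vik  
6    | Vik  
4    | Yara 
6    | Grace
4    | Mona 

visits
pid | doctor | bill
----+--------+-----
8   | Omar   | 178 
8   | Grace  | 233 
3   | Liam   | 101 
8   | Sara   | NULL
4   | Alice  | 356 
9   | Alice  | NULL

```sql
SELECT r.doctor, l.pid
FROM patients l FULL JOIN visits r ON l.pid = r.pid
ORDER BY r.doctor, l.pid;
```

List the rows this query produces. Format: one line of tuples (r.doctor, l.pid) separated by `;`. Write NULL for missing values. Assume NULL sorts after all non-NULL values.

(Alice, 4); (Alice, 4); (Alice, NULL); (Grace, NULL); (Liam, NULL); (Omar, NULL); (Sara, NULL); (NULL, 6); (NULL, 6); (NULL, NULL)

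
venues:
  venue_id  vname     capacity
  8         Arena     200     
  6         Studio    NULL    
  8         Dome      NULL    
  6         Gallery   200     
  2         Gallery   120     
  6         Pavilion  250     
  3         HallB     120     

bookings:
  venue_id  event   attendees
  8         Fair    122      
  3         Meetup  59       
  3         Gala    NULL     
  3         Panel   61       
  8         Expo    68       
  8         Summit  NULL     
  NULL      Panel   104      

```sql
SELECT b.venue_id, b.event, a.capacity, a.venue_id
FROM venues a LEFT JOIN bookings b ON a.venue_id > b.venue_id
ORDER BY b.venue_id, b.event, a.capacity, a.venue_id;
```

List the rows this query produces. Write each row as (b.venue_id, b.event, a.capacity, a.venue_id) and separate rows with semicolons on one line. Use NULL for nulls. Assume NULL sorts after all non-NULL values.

(3, Gala, 200, 6); (3, Gala, 200, 8); (3, Gala, 250, 6); (3, Gala, NULL, 6); (3, Gala, NULL, 8); (3, Meetup, 200, 6); (3, Meetup, 200, 8); (3, Meetup, 250, 6); (3, Meetup, NULL, 6); (3, Meetup, NULL, 8); (3, Panel, 200, 6); (3, Panel, 200, 8); (3, Panel, 250, 6); (3, Panel, NULL, 6); (3, Panel, NULL, 8); (NULL, NULL, 120, 2); (NULL, NULL, 120, 3)

LEFT JOIN keeps every row from `venues`; unmatched rows get NULL for `bookings`'s columns.
Matching on a.venue_id > b.venue_id. A NULL in a compared column never satisfies the condition.
- a row (venue_id=8): matches 3 b row(s) → 3 output row(s).
- a row (venue_id=6): matches 3 b row(s) → 3 output row(s).
- a row (venue_id=8): matches 3 b row(s) → 3 output row(s).
- a row (venue_id=6): matches 3 b row(s) → 3 output row(s).
- a row (venue_id=2): no match → kept, b columns NULL.
- a row (venue_id=6): matches 3 b row(s) → 3 output row(s).
- a row (venue_id=3): no match → kept, b columns NULL.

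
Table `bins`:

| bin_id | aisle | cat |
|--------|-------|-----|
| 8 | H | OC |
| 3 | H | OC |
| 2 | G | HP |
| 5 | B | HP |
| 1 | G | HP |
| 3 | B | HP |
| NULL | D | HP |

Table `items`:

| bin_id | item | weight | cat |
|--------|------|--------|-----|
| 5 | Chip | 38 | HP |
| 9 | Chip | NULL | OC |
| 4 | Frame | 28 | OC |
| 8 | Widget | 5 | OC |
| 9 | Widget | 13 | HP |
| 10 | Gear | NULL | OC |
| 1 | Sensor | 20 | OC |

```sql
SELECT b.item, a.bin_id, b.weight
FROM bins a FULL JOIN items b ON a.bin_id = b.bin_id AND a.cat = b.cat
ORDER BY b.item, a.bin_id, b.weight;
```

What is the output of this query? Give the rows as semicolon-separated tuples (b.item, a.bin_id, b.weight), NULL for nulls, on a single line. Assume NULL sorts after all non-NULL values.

(Chip, 5, 38); (Chip, NULL, NULL); (Frame, NULL, 28); (Gear, NULL, NULL); (Sensor, NULL, 20); (Widget, 8, 5); (Widget, NULL, 13); (NULL, 1, NULL); (NULL, 2, NULL); (NULL, 3, NULL); (NULL, 3, NULL); (NULL, NULL, NULL)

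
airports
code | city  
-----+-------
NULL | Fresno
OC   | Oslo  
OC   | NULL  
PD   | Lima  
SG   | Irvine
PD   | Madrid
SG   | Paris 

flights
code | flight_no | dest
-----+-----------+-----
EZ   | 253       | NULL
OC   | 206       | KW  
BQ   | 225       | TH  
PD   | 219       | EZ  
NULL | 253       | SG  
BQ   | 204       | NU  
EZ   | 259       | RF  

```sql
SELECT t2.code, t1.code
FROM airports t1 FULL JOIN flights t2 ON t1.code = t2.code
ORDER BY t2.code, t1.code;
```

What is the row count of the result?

12

FULL OUTER JOIN keeps every row from both sides; unmatched rows get NULL for the other side's columns.
Matching on t1.code = t2.code. A NULL in a compared column never satisfies the condition.
- t1 row (code=NULL): no match → kept, t2 columns NULL.
- t1 row (code=OC): matches 1 t2 row(s) → 1 output row(s).
- t1 row (code=OC): matches 1 t2 row(s) → 1 output row(s).
- t1 row (code=PD): matches 1 t2 row(s) → 1 output row(s).
- t1 row (code=SG): no match → kept, t2 columns NULL.
- t1 row (code=PD): matches 1 t2 row(s) → 1 output row(s).
- t1 row (code=SG): no match → kept, t2 columns NULL.
- plus 5 unmatched t2 row(s), each kept with NULL t1 columns.
Total: 4 matched + 8 padded = 12 rows.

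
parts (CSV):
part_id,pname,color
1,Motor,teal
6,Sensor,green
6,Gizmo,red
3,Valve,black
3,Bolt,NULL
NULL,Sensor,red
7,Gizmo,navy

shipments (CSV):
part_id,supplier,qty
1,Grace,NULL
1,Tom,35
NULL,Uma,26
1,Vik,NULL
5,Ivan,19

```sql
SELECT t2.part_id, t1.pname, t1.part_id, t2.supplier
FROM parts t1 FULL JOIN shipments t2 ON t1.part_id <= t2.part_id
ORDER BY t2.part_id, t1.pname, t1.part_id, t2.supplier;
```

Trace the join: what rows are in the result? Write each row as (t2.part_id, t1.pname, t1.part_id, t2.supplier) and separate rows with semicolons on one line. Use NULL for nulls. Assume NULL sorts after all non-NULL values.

(1, Motor, 1, Grace); (1, Motor, 1, Tom); (1, Motor, 1, Vik); (5, Bolt, 3, Ivan); (5, Motor, 1, Ivan); (5, Valve, 3, Ivan); (NULL, Gizmo, 6, NULL); (NULL, Gizmo, 7, NULL); (NULL, Sensor, 6, NULL); (NULL, Sensor, NULL, NULL); (NULL, NULL, NULL, Uma)

FULL OUTER JOIN keeps every row from both sides; unmatched rows get NULL for the other side's columns.
Matching on t1.part_id <= t2.part_id. A NULL in a compared column never satisfies the condition.
- t1[0] part_id=1 → 4 match(es) in t2 → 4 row(s).
- t1[1] part_id=6 → no match; kept with NULLs on the t2 side.
- t1[2] part_id=6 → no match; kept with NULLs on the t2 side.
- t1[3] part_id=3 → 1 match(es) in t2 → 1 row(s).
- t1[4] part_id=3 → 1 match(es) in t2 → 1 row(s).
- t1[5] part_id=NULL → no match; kept with NULLs on the t2 side.
- t1[6] part_id=7 → no match; kept with NULLs on the t2 side.
- 1 row(s) from t2 found no t1 partner → padded with NULL.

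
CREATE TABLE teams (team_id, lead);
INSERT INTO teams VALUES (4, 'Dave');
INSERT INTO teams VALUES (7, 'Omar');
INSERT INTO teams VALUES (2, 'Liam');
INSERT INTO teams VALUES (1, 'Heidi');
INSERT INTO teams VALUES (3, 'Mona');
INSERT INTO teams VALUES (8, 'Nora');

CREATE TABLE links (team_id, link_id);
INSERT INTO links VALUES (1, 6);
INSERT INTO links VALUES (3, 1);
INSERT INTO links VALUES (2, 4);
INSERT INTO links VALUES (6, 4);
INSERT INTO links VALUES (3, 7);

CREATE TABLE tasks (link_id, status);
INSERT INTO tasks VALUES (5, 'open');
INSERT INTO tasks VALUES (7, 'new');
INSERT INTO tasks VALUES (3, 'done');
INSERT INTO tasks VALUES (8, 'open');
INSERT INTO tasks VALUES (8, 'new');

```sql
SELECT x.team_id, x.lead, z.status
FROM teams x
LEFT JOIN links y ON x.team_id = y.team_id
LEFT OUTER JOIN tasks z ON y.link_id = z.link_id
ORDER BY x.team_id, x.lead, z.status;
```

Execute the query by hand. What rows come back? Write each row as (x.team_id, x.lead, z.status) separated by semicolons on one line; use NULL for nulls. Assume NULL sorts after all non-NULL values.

Joins associate left-to-right: teams LEFT JOIN links on team_id gives 7 intermediate row(s).
Then LEFT JOIN `tasks z` on link_id: each of those 7 rows is kept; rows whose y.link_id has no match in z get NULL for z's columns.

(1, Heidi, NULL); (2, Liam, NULL); (3, Mona, new); (3, Mona, NULL); (4, Dave, NULL); (7, Omar, NULL); (8, Nora, NULL)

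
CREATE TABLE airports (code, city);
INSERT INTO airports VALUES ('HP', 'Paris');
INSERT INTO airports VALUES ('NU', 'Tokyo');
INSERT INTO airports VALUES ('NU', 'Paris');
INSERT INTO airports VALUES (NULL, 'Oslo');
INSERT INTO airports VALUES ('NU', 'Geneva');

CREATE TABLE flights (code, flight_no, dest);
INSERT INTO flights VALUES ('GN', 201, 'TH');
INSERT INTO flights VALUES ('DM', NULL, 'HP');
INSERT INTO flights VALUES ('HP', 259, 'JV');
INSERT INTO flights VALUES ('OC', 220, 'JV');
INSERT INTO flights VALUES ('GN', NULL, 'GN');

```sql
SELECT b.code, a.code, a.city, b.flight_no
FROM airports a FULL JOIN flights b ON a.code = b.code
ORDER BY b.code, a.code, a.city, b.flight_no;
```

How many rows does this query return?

9

FULL OUTER JOIN keeps every row from both sides; unmatched rows get NULL for the other side's columns.
Matching on a.code = b.code. A NULL in a compared column never satisfies the condition.
- a row (code=HP): matches 1 b row(s) → 1 output row(s).
- a row (code=NU): no match → kept, b columns NULL.
- a row (code=NU): no match → kept, b columns NULL.
- a row (code=NULL): no match → kept, b columns NULL.
- a row (code=NU): no match → kept, b columns NULL.
- 4 row(s) from b found no a partner → padded with NULL.
Total: 1 matched + 8 padded = 9 rows.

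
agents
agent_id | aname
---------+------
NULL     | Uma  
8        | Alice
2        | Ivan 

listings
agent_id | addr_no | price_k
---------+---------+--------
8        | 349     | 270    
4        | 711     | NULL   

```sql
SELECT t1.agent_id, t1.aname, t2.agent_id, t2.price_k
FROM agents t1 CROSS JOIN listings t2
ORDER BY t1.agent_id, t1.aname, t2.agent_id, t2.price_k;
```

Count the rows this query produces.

6

CROSS JOIN pairs every row of `agents` with every row of `listings`: 3 × 2 = 6 rows.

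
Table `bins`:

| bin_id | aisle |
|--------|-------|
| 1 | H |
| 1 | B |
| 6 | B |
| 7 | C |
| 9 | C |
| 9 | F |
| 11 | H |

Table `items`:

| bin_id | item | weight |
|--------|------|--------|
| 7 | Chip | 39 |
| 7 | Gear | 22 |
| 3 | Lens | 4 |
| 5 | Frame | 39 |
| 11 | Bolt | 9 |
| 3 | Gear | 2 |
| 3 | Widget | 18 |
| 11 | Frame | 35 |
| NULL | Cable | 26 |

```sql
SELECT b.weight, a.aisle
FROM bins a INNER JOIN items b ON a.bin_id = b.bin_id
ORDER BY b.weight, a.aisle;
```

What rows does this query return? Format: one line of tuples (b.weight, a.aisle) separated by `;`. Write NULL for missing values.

INNER JOIN keeps only pairs where the ON condition holds.
Matching on a.bin_id = b.bin_id. A NULL in a compared column never satisfies the condition.
Matched pairs: 4.

(9, H); (22, C); (35, H); (39, C)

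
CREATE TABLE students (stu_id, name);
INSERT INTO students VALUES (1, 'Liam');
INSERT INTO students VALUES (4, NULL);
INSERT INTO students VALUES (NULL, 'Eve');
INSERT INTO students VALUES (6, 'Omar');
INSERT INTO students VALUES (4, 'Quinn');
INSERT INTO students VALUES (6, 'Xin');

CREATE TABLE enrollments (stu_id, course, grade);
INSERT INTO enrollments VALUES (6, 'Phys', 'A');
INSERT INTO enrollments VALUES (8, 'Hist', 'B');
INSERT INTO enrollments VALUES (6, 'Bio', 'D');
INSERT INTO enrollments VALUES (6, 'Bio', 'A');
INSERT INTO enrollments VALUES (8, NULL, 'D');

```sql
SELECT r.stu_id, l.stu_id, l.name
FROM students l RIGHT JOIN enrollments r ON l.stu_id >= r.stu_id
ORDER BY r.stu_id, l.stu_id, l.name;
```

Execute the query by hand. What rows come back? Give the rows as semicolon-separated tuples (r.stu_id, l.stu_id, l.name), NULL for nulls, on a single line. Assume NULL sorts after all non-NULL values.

(6, 6, Omar); (6, 6, Omar); (6, 6, Omar); (6, 6, Xin); (6, 6, Xin); (6, 6, Xin); (8, NULL, NULL); (8, NULL, NULL)

RIGHT JOIN keeps every row from `enrollments`; unmatched rows get NULL for `students`'s columns.
Matching on l.stu_id >= r.stu_id. A NULL in a compared column never satisfies the condition.
- l row (stu_id=1): no match.
- l row (stu_id=4): no match.
- l row (stu_id=NULL): no match.
- l row (stu_id=6): matches 3 r row(s) → 3 output row(s).
- l row (stu_id=4): no match.
- l row (stu_id=6): matches 3 r row(s) → 3 output row(s).
- plus 2 unmatched r row(s), each kept with NULL l columns.
After projecting and ordering:
r.stu_id | l.stu_id | l.name
6 | 6 | Omar
6 | 6 | Omar
6 | 6 | Omar
6 | 6 | Xin
6 | 6 | Xin
6 | 6 | Xin
8 | NULL | NULL
8 | NULL | NULL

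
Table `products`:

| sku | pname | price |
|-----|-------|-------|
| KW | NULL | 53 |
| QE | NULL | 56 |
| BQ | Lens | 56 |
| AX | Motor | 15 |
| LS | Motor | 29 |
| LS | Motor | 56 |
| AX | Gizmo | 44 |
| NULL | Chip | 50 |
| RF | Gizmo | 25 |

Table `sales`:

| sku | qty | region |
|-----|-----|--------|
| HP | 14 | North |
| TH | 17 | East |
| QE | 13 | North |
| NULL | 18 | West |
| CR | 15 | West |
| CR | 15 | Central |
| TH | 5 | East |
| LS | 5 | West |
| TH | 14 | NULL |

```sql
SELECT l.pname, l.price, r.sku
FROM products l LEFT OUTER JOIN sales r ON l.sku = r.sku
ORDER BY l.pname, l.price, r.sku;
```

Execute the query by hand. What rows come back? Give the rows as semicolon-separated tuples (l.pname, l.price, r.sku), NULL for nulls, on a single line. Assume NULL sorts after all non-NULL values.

(Chip, 50, NULL); (Gizmo, 25, NULL); (Gizmo, 44, NULL); (Lens, 56, NULL); (Motor, 15, NULL); (Motor, 29, LS); (Motor, 56, LS); (NULL, 53, NULL); (NULL, 56, QE)

LEFT JOIN keeps every row from `products`; unmatched rows get NULL for `sales`'s columns.
Matching on l.sku = r.sku. A NULL in a compared column never satisfies the condition.
Matched pairs: 3; unmatched l rows kept: 6.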